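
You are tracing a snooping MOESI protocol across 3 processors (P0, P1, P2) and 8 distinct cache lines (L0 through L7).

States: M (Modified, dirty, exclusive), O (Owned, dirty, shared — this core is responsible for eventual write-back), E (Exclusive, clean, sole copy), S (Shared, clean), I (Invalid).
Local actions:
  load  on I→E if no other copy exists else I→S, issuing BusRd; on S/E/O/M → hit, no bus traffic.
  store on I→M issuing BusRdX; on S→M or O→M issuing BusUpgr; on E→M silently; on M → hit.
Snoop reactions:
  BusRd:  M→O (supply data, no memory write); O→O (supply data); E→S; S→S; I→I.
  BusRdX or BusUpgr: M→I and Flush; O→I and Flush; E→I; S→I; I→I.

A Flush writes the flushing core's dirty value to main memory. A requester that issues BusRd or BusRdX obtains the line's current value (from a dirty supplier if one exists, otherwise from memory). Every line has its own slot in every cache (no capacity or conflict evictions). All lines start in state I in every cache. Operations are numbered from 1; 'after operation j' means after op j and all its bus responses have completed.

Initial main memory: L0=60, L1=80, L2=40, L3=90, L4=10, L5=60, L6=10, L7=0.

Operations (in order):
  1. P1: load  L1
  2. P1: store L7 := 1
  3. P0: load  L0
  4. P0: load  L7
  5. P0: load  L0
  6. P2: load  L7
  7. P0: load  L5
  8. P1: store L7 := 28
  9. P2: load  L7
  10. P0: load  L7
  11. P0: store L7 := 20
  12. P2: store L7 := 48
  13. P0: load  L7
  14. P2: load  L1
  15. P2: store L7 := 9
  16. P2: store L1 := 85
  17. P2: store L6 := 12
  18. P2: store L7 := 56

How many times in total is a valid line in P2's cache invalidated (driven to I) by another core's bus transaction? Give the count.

1. P1: load  L1  bus=[BusRd]  L1: P0=I P1=E P2=I  mem[L1]=80
2. P1: store L7 := 1  bus=[BusRdX]  L7: P0=I P1=M P2=I  mem[L7]=0
3. P0: load  L0  bus=[BusRd]  L0: P0=E P1=I P2=I  mem[L0]=60
4. P0: load  L7  bus=[BusRd]  L7: P0=S P1=O P2=I  mem[L7]=0
5. P0: load  L0  bus=[-]  L0: P0=E P1=I P2=I  mem[L0]=60
6. P2: load  L7  bus=[BusRd]  L7: P0=S P1=O P2=S  mem[L7]=0
7. P0: load  L5  bus=[BusRd]  L5: P0=E P1=I P2=I  mem[L5]=60
8. P1: store L7 := 28  bus=[BusUpgr]  L7: P0=I P1=M P2=I  mem[L7]=0
9. P2: load  L7  bus=[BusRd]  L7: P0=I P1=O P2=S  mem[L7]=0
10. P0: load  L7  bus=[BusRd]  L7: P0=S P1=O P2=S  mem[L7]=0
11. P0: store L7 := 20  bus=[BusUpgr,Flush]  L7: P0=M P1=I P2=I  mem[L7]=28
12. P2: store L7 := 48  bus=[BusRdX,Flush]  L7: P0=I P1=I P2=M  mem[L7]=20
13. P0: load  L7  bus=[BusRd]  L7: P0=S P1=I P2=O  mem[L7]=20
14. P2: load  L1  bus=[BusRd]  L1: P0=I P1=S P2=S  mem[L1]=80
15. P2: store L7 := 9  bus=[BusUpgr]  L7: P0=I P1=I P2=M  mem[L7]=20
16. P2: store L1 := 85  bus=[BusUpgr]  L1: P0=I P1=I P2=M  mem[L1]=80
17. P2: store L6 := 12  bus=[BusRdX]  L6: P0=I P1=I P2=M  mem[L6]=10
18. P2: store L7 := 56  bus=[-]  L7: P0=I P1=I P2=M  mem[L7]=20

invalidations = 2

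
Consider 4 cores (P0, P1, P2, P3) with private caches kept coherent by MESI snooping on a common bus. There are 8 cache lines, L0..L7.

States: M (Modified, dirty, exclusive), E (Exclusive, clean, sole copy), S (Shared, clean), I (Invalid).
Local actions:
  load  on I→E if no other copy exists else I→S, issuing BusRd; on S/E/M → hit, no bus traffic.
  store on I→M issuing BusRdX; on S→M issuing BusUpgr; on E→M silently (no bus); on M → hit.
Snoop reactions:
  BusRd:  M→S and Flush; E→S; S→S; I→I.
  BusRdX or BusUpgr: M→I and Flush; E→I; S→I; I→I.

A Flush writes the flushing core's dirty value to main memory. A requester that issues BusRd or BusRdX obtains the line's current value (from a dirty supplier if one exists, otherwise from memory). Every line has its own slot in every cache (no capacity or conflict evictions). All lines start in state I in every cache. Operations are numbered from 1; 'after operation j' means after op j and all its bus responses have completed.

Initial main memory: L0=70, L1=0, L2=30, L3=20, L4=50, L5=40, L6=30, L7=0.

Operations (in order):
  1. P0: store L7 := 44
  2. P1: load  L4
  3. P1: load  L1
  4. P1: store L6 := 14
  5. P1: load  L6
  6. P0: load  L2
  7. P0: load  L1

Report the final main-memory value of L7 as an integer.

step 1: P0: store L7 := 44  ⟶  MIII  (L7)  txn=BusRdX  M[L7]=0
step 2: P1: load  L4  ⟶  IEII  (L4)  txn=BusRd  M[L4]=50
step 3: P1: load  L1  ⟶  IEII  (L1)  txn=BusRd  M[L1]=0
step 4: P1: store L6 := 14  ⟶  IMII  (L6)  txn=BusRdX  M[L6]=30
step 5: P1: load  L6  ⟶  IMII  (L6)  txn=∅  M[L6]=30
step 6: P0: load  L2  ⟶  EIII  (L2)  txn=BusRd  M[L2]=30
step 7: P0: load  L1  ⟶  SSII  (L1)  txn=BusRd  M[L1]=0

memory[L7] = 0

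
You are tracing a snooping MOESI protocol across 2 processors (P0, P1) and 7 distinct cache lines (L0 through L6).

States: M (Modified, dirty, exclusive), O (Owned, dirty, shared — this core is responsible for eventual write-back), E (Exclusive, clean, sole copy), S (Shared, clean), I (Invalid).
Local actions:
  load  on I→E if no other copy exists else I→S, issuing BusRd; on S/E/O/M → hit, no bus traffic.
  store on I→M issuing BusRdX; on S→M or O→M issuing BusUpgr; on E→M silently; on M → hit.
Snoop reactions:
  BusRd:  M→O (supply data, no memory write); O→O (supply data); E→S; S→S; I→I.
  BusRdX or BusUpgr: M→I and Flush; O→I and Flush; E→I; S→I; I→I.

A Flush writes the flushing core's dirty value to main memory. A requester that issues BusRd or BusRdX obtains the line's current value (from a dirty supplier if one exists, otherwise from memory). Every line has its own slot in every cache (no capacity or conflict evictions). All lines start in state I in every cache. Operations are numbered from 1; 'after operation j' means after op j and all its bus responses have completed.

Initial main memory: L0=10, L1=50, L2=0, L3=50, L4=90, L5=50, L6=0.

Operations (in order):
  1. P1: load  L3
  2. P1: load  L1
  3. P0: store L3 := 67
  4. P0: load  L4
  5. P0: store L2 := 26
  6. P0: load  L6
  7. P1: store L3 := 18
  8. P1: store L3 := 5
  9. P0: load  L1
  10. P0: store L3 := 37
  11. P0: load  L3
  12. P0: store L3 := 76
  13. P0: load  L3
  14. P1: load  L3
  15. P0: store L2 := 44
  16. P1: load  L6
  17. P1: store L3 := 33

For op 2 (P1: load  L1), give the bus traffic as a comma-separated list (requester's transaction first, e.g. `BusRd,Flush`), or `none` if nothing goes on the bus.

step 1: P1: load  L3  ⟶  IE  (L3)  txn=BusRd  M[L3]=50
step 2: P1: load  L1  ⟶  IE  (L1)  txn=BusRd  M[L1]=50
step 3: P0: store L3 := 67  ⟶  MI  (L3)  txn=BusRdX  M[L3]=50
step 4: P0: load  L4  ⟶  EI  (L4)  txn=BusRd  M[L4]=90
step 5: P0: store L2 := 26  ⟶  MI  (L2)  txn=BusRdX  M[L2]=0
step 6: P0: load  L6  ⟶  EI  (L6)  txn=BusRd  M[L6]=0
step 7: P1: store L3 := 18  ⟶  IM  (L3)  txn=BusRdX+Flush  M[L3]=67
step 8: P1: store L3 := 5  ⟶  IM  (L3)  txn=∅  M[L3]=67
step 9: P0: load  L1  ⟶  SS  (L1)  txn=BusRd  M[L1]=50
step 10: P0: store L3 := 37  ⟶  MI  (L3)  txn=BusRdX+Flush  M[L3]=5
step 11: P0: load  L3  ⟶  MI  (L3)  txn=∅  M[L3]=5
step 12: P0: store L3 := 76  ⟶  MI  (L3)  txn=∅  M[L3]=5
step 13: P0: load  L3  ⟶  MI  (L3)  txn=∅  M[L3]=5
step 14: P1: load  L3  ⟶  OS  (L3)  txn=BusRd  M[L3]=5
step 15: P0: store L2 := 44  ⟶  MI  (L2)  txn=∅  M[L2]=0
step 16: P1: load  L6  ⟶  SS  (L6)  txn=BusRd  M[L6]=0
step 17: P1: store L3 := 33  ⟶  IM  (L3)  txn=BusUpgr+Flush  M[L3]=76

bus = BusRd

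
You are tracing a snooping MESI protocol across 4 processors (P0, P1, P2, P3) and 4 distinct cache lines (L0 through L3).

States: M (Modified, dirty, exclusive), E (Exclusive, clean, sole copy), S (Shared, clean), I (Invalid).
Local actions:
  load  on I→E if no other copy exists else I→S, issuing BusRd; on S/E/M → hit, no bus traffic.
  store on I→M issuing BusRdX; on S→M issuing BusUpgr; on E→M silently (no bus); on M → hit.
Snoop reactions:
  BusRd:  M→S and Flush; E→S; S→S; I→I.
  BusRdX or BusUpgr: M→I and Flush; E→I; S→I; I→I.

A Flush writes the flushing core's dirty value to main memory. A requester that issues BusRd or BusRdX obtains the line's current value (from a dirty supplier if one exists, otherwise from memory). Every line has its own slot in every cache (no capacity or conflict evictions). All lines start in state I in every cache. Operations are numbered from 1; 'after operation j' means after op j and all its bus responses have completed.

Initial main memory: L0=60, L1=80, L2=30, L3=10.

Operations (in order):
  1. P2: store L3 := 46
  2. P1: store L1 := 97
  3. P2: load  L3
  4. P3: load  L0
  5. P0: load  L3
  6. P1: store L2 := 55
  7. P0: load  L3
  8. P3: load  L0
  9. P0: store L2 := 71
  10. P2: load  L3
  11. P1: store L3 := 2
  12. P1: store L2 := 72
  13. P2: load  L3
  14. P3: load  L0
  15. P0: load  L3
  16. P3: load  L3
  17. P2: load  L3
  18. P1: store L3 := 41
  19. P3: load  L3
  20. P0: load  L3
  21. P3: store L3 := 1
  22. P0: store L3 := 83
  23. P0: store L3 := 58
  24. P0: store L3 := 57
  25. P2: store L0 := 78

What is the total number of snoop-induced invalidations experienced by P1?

invalidations = 2

1. P2: store L3 := 46  bus=[BusRdX]  L3: P0=I P1=I P2=M P3=I  mem[L3]=10
2. P1: store L1 := 97  bus=[BusRdX]  L1: P0=I P1=M P2=I P3=I  mem[L1]=80
3. P2: load  L3  bus=[-]  L3: P0=I P1=I P2=M P3=I  mem[L3]=10
4. P3: load  L0  bus=[BusRd]  L0: P0=I P1=I P2=I P3=E  mem[L0]=60
5. P0: load  L3  bus=[BusRd,Flush]  L3: P0=S P1=I P2=S P3=I  mem[L3]=46
6. P1: store L2 := 55  bus=[BusRdX]  L2: P0=I P1=M P2=I P3=I  mem[L2]=30
7. P0: load  L3  bus=[-]  L3: P0=S P1=I P2=S P3=I  mem[L3]=46
8. P3: load  L0  bus=[-]  L0: P0=I P1=I P2=I P3=E  mem[L0]=60
9. P0: store L2 := 71  bus=[BusRdX,Flush]  L2: P0=M P1=I P2=I P3=I  mem[L2]=55
10. P2: load  L3  bus=[-]  L3: P0=S P1=I P2=S P3=I  mem[L3]=46
11. P1: store L3 := 2  bus=[BusRdX]  L3: P0=I P1=M P2=I P3=I  mem[L3]=46
12. P1: store L2 := 72  bus=[BusRdX,Flush]  L2: P0=I P1=M P2=I P3=I  mem[L2]=71
13. P2: load  L3  bus=[BusRd,Flush]  L3: P0=I P1=S P2=S P3=I  mem[L3]=2
14. P3: load  L0  bus=[-]  L0: P0=I P1=I P2=I P3=E  mem[L0]=60
15. P0: load  L3  bus=[BusRd]  L3: P0=S P1=S P2=S P3=I  mem[L3]=2
16. P3: load  L3  bus=[BusRd]  L3: P0=S P1=S P2=S P3=S  mem[L3]=2
17. P2: load  L3  bus=[-]  L3: P0=S P1=S P2=S P3=S  mem[L3]=2
18. P1: store L3 := 41  bus=[BusUpgr]  L3: P0=I P1=M P2=I P3=I  mem[L3]=2
19. P3: load  L3  bus=[BusRd,Flush]  L3: P0=I P1=S P2=I P3=S  mem[L3]=41
20. P0: load  L3  bus=[BusRd]  L3: P0=S P1=S P2=I P3=S  mem[L3]=41
21. P3: store L3 := 1  bus=[BusUpgr]  L3: P0=I P1=I P2=I P3=M  mem[L3]=41
22. P0: store L3 := 83  bus=[BusRdX,Flush]  L3: P0=M P1=I P2=I P3=I  mem[L3]=1
23. P0: store L3 := 58  bus=[-]  L3: P0=M P1=I P2=I P3=I  mem[L3]=1
24. P0: store L3 := 57  bus=[-]  L3: P0=M P1=I P2=I P3=I  mem[L3]=1
25. P2: store L0 := 78  bus=[BusRdX]  L0: P0=I P1=I P2=M P3=I  mem[L0]=60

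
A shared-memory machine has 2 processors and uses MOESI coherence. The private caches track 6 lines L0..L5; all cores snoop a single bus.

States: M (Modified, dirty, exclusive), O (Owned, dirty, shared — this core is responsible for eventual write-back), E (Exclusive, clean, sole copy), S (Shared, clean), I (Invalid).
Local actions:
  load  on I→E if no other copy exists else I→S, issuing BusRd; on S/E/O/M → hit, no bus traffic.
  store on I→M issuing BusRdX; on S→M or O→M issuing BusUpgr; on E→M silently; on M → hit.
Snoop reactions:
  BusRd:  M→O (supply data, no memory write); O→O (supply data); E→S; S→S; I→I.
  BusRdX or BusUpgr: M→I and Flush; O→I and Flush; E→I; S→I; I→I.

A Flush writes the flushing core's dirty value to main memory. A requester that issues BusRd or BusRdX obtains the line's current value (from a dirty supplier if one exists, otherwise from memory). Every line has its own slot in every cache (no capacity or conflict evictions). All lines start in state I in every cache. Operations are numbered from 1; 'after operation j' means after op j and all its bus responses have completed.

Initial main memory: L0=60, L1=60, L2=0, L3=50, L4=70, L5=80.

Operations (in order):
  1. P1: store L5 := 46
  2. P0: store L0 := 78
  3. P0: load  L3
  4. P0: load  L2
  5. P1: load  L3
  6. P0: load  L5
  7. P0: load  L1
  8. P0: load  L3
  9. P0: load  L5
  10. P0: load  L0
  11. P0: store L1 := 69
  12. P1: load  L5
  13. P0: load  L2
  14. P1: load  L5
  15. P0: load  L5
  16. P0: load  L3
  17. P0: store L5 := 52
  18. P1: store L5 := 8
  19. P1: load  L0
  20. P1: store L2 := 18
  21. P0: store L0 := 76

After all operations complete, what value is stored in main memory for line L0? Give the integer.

memory[L0] = 60

1. P1: store L5 := 46  bus=[BusRdX]  L5: P0=I P1=M  mem[L5]=80
2. P0: store L0 := 78  bus=[BusRdX]  L0: P0=M P1=I  mem[L0]=60
3. P0: load  L3  bus=[BusRd]  L3: P0=E P1=I  mem[L3]=50
4. P0: load  L2  bus=[BusRd]  L2: P0=E P1=I  mem[L2]=0
5. P1: load  L3  bus=[BusRd]  L3: P0=S P1=S  mem[L3]=50
6. P0: load  L5  bus=[BusRd]  L5: P0=S P1=O  mem[L5]=80
7. P0: load  L1  bus=[BusRd]  L1: P0=E P1=I  mem[L1]=60
8. P0: load  L3  bus=[-]  L3: P0=S P1=S  mem[L3]=50
9. P0: load  L5  bus=[-]  L5: P0=S P1=O  mem[L5]=80
10. P0: load  L0  bus=[-]  L0: P0=M P1=I  mem[L0]=60
11. P0: store L1 := 69  bus=[-]  L1: P0=M P1=I  mem[L1]=60
12. P1: load  L5  bus=[-]  L5: P0=S P1=O  mem[L5]=80
13. P0: load  L2  bus=[-]  L2: P0=E P1=I  mem[L2]=0
14. P1: load  L5  bus=[-]  L5: P0=S P1=O  mem[L5]=80
15. P0: load  L5  bus=[-]  L5: P0=S P1=O  mem[L5]=80
16. P0: load  L3  bus=[-]  L3: P0=S P1=S  mem[L3]=50
17. P0: store L5 := 52  bus=[BusUpgr,Flush]  L5: P0=M P1=I  mem[L5]=46
18. P1: store L5 := 8  bus=[BusRdX,Flush]  L5: P0=I P1=M  mem[L5]=52
19. P1: load  L0  bus=[BusRd]  L0: P0=O P1=S  mem[L0]=60
20. P1: store L2 := 18  bus=[BusRdX]  L2: P0=I P1=M  mem[L2]=0
21. P0: store L0 := 76  bus=[BusUpgr]  L0: P0=M P1=I  mem[L0]=60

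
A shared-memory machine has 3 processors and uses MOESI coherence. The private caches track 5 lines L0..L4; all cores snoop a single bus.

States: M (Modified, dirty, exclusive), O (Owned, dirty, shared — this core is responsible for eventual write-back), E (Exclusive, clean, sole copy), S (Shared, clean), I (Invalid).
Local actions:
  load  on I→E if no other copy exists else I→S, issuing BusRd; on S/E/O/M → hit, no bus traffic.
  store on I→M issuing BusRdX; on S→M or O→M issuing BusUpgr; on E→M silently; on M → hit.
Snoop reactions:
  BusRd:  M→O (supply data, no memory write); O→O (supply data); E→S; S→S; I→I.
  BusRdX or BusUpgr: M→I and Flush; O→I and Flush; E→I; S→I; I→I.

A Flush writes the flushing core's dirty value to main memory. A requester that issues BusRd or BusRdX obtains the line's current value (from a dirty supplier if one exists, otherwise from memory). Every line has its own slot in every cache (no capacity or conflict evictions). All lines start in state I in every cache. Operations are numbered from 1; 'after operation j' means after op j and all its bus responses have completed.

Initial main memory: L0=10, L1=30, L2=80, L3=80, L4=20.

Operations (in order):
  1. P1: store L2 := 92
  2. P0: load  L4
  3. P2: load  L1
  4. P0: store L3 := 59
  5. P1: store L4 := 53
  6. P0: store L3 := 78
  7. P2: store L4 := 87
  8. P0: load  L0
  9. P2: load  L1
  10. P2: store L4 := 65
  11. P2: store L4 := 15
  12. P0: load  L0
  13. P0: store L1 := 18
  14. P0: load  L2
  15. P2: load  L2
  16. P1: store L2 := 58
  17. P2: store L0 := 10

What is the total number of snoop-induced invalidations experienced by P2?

1. P1: store L2 := 92  bus=[BusRdX]  L2: P0=I P1=M P2=I  mem[L2]=80
2. P0: load  L4  bus=[BusRd]  L4: P0=E P1=I P2=I  mem[L4]=20
3. P2: load  L1  bus=[BusRd]  L1: P0=I P1=I P2=E  mem[L1]=30
4. P0: store L3 := 59  bus=[BusRdX]  L3: P0=M P1=I P2=I  mem[L3]=80
5. P1: store L4 := 53  bus=[BusRdX]  L4: P0=I P1=M P2=I  mem[L4]=20
6. P0: store L3 := 78  bus=[-]  L3: P0=M P1=I P2=I  mem[L3]=80
7. P2: store L4 := 87  bus=[BusRdX,Flush]  L4: P0=I P1=I P2=M  mem[L4]=53
8. P0: load  L0  bus=[BusRd]  L0: P0=E P1=I P2=I  mem[L0]=10
9. P2: load  L1  bus=[-]  L1: P0=I P1=I P2=E  mem[L1]=30
10. P2: store L4 := 65  bus=[-]  L4: P0=I P1=I P2=M  mem[L4]=53
11. P2: store L4 := 15  bus=[-]  L4: P0=I P1=I P2=M  mem[L4]=53
12. P0: load  L0  bus=[-]  L0: P0=E P1=I P2=I  mem[L0]=10
13. P0: store L1 := 18  bus=[BusRdX]  L1: P0=M P1=I P2=I  mem[L1]=30
14. P0: load  L2  bus=[BusRd]  L2: P0=S P1=O P2=I  mem[L2]=80
15. P2: load  L2  bus=[BusRd]  L2: P0=S P1=O P2=S  mem[L2]=80
16. P1: store L2 := 58  bus=[BusUpgr]  L2: P0=I P1=M P2=I  mem[L2]=80
17. P2: store L0 := 10  bus=[BusRdX]  L0: P0=I P1=I P2=M  mem[L0]=10

invalidations = 2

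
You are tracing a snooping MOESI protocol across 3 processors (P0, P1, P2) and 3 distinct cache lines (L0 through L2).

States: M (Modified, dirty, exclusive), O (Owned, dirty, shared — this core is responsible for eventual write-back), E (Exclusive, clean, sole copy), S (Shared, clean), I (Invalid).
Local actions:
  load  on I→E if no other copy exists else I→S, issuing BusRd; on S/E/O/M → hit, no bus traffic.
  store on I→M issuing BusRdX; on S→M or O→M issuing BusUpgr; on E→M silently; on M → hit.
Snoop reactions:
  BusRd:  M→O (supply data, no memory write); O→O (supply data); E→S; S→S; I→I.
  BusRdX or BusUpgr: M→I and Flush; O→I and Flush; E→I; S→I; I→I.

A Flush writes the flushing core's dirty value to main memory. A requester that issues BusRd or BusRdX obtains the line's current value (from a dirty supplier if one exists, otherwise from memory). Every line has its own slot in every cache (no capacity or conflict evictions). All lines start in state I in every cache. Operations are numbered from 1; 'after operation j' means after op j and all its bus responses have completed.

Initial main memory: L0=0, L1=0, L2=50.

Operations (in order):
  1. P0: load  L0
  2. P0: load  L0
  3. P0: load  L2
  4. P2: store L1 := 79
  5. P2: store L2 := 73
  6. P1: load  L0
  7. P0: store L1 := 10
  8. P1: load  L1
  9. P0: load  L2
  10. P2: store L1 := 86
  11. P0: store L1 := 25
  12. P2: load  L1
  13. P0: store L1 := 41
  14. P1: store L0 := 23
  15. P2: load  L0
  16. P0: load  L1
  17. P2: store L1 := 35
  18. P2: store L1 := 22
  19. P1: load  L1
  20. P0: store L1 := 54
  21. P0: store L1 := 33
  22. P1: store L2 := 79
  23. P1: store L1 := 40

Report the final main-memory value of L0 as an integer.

[1] P0: load  L0 | P0:E(0), P1:I, P2:I | bus: BusRd
[2] P0: load  L0 | P0:E(0), P1:I, P2:I | bus: none
[3] P0: load  L2 | P0:E(50), P1:I, P2:I | bus: BusRd
[4] P2: store L1 := 79 | P0:I, P1:I, P2:M(79) | bus: BusRdX
[5] P2: store L2 := 73 | P0:I, P1:I, P2:M(73) | bus: BusRdX
[6] P1: load  L0 | P0:S(0), P1:S(0), P2:I | bus: BusRd
[7] P0: store L1 := 10 | P0:M(10), P1:I, P2:I | bus: BusRdX,Flush
[8] P1: load  L1 | P0:O(10), P1:S(10), P2:I | bus: BusRd
[9] P0: load  L2 | P0:S(73), P1:I, P2:O(73) | bus: BusRd
[10] P2: store L1 := 86 | P0:I, P1:I, P2:M(86) | bus: BusRdX,Flush
[11] P0: store L1 := 25 | P0:M(25), P1:I, P2:I | bus: BusRdX,Flush
[12] P2: load  L1 | P0:O(25), P1:I, P2:S(25) | bus: BusRd
[13] P0: store L1 := 41 | P0:M(41), P1:I, P2:I | bus: BusUpgr
[14] P1: store L0 := 23 | P0:I, P1:M(23), P2:I | bus: BusUpgr
[15] P2: load  L0 | P0:I, P1:O(23), P2:S(23) | bus: BusRd
[16] P0: load  L1 | P0:M(41), P1:I, P2:I | bus: none
[17] P2: store L1 := 35 | P0:I, P1:I, P2:M(35) | bus: BusRdX,Flush
[18] P2: store L1 := 22 | P0:I, P1:I, P2:M(22) | bus: none
[19] P1: load  L1 | P0:I, P1:S(22), P2:O(22) | bus: BusRd
[20] P0: store L1 := 54 | P0:M(54), P1:I, P2:I | bus: BusRdX,Flush
[21] P0: store L1 := 33 | P0:M(33), P1:I, P2:I | bus: none
[22] P1: store L2 := 79 | P0:I, P1:M(79), P2:I | bus: BusRdX,Flush
[23] P1: store L1 := 40 | P0:I, P1:M(40), P2:I | bus: BusRdX,Flush

memory[L0] = 0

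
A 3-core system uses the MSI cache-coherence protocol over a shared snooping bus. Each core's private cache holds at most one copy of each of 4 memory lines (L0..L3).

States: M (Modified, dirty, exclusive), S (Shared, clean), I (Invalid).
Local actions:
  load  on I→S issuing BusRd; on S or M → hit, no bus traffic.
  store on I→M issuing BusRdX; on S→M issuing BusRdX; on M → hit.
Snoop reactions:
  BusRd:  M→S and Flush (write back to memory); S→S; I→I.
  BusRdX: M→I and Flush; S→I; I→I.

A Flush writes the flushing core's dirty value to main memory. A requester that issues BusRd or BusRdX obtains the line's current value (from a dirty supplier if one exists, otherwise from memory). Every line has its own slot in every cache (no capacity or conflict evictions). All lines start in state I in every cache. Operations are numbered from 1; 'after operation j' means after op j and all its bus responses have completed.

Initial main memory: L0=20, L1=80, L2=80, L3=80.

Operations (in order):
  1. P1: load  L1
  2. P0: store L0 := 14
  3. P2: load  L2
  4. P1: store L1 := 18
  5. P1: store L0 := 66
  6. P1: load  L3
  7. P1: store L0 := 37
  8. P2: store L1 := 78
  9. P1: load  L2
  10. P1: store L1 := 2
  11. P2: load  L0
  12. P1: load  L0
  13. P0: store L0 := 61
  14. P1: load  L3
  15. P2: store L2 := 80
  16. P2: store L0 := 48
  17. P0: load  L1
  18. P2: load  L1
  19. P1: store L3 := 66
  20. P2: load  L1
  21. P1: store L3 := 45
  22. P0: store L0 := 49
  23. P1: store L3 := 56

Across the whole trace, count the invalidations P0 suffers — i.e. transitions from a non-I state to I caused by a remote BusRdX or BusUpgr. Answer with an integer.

invalidations = 2

1. P1: load  L1  bus=[BusRd]  L1: P0=I P1=S P2=I  mem[L1]=80
2. P0: store L0 := 14  bus=[BusRdX]  L0: P0=M P1=I P2=I  mem[L0]=20
3. P2: load  L2  bus=[BusRd]  L2: P0=I P1=I P2=S  mem[L2]=80
4. P1: store L1 := 18  bus=[BusRdX]  L1: P0=I P1=M P2=I  mem[L1]=80
5. P1: store L0 := 66  bus=[BusRdX,Flush]  L0: P0=I P1=M P2=I  mem[L0]=14
6. P1: load  L3  bus=[BusRd]  L3: P0=I P1=S P2=I  mem[L3]=80
7. P1: store L0 := 37  bus=[-]  L0: P0=I P1=M P2=I  mem[L0]=14
8. P2: store L1 := 78  bus=[BusRdX,Flush]  L1: P0=I P1=I P2=M  mem[L1]=18
9. P1: load  L2  bus=[BusRd]  L2: P0=I P1=S P2=S  mem[L2]=80
10. P1: store L1 := 2  bus=[BusRdX,Flush]  L1: P0=I P1=M P2=I  mem[L1]=78
11. P2: load  L0  bus=[BusRd,Flush]  L0: P0=I P1=S P2=S  mem[L0]=37
12. P1: load  L0  bus=[-]  L0: P0=I P1=S P2=S  mem[L0]=37
13. P0: store L0 := 61  bus=[BusRdX]  L0: P0=M P1=I P2=I  mem[L0]=37
14. P1: load  L3  bus=[-]  L3: P0=I P1=S P2=I  mem[L3]=80
15. P2: store L2 := 80  bus=[BusRdX]  L2: P0=I P1=I P2=M  mem[L2]=80
16. P2: store L0 := 48  bus=[BusRdX,Flush]  L0: P0=I P1=I P2=M  mem[L0]=61
17. P0: load  L1  bus=[BusRd,Flush]  L1: P0=S P1=S P2=I  mem[L1]=2
18. P2: load  L1  bus=[BusRd]  L1: P0=S P1=S P2=S  mem[L1]=2
19. P1: store L3 := 66  bus=[BusRdX]  L3: P0=I P1=M P2=I  mem[L3]=80
20. P2: load  L1  bus=[-]  L1: P0=S P1=S P2=S  mem[L1]=2
21. P1: store L3 := 45  bus=[-]  L3: P0=I P1=M P2=I  mem[L3]=80
22. P0: store L0 := 49  bus=[BusRdX,Flush]  L0: P0=M P1=I P2=I  mem[L0]=48
23. P1: store L3 := 56  bus=[-]  L3: P0=I P1=M P2=I  mem[L3]=80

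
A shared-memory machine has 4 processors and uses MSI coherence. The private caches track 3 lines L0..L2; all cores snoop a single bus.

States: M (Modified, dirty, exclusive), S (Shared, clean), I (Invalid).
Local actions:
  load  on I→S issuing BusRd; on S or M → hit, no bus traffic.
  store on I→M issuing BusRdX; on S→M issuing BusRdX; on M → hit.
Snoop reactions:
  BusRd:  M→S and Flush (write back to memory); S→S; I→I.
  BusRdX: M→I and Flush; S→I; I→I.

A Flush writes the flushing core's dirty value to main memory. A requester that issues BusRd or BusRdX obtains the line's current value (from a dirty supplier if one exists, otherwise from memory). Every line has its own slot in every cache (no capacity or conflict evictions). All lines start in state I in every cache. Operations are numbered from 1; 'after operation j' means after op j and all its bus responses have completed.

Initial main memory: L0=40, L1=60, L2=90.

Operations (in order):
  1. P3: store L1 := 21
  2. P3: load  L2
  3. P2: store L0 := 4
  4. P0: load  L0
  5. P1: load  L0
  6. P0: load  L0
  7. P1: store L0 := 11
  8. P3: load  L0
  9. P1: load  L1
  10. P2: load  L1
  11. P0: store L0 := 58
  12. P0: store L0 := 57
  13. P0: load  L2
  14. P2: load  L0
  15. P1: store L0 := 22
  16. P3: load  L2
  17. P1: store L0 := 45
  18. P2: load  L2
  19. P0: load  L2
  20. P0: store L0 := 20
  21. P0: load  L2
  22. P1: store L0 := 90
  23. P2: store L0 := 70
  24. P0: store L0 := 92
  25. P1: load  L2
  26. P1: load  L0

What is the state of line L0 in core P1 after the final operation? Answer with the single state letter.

state = S

  op1 P3: store L1 := 21 → I/I/I/M on L1; bus BusRdX; mem=60
  op2 P3: load  L2 → I/I/I/S on L2; bus BusRd; mem=90
  op3 P2: store L0 := 4 → I/I/M/I on L0; bus BusRdX; mem=40
  op4 P0: load  L0 → S/I/S/I on L0; bus BusRd Flush; mem=4
  op5 P1: load  L0 → S/S/S/I on L0; bus BusRd; mem=4
  op6 P0: load  L0 → S/S/S/I on L0; bus (none); mem=4
  op7 P1: store L0 := 11 → I/M/I/I on L0; bus BusRdX; mem=4
  op8 P3: load  L0 → I/S/I/S on L0; bus BusRd Flush; mem=11
  op9 P1: load  L1 → I/S/I/S on L1; bus BusRd Flush; mem=21
  op10 P2: load  L1 → I/S/S/S on L1; bus BusRd; mem=21
  op11 P0: store L0 := 58 → M/I/I/I on L0; bus BusRdX; mem=11
  op12 P0: store L0 := 57 → M/I/I/I on L0; bus (none); mem=11
  op13 P0: load  L2 → S/I/I/S on L2; bus BusRd; mem=90
  op14 P2: load  L0 → S/I/S/I on L0; bus BusRd Flush; mem=57
  op15 P1: store L0 := 22 → I/M/I/I on L0; bus BusRdX; mem=57
  op16 P3: load  L2 → S/I/I/S on L2; bus (none); mem=90
  op17 P1: store L0 := 45 → I/M/I/I on L0; bus (none); mem=57
  op18 P2: load  L2 → S/I/S/S on L2; bus BusRd; mem=90
  op19 P0: load  L2 → S/I/S/S on L2; bus (none); mem=90
  op20 P0: store L0 := 20 → M/I/I/I on L0; bus BusRdX Flush; mem=45
  op21 P0: load  L2 → S/I/S/S on L2; bus (none); mem=90
  op22 P1: store L0 := 90 → I/M/I/I on L0; bus BusRdX Flush; mem=20
  op23 P2: store L0 := 70 → I/I/M/I on L0; bus BusRdX Flush; mem=90
  op24 P0: store L0 := 92 → M/I/I/I on L0; bus BusRdX Flush; mem=70
  op25 P1: load  L2 → S/S/S/S on L2; bus BusRd; mem=90
  op26 P1: load  L0 → S/S/I/I on L0; bus BusRd Flush; mem=92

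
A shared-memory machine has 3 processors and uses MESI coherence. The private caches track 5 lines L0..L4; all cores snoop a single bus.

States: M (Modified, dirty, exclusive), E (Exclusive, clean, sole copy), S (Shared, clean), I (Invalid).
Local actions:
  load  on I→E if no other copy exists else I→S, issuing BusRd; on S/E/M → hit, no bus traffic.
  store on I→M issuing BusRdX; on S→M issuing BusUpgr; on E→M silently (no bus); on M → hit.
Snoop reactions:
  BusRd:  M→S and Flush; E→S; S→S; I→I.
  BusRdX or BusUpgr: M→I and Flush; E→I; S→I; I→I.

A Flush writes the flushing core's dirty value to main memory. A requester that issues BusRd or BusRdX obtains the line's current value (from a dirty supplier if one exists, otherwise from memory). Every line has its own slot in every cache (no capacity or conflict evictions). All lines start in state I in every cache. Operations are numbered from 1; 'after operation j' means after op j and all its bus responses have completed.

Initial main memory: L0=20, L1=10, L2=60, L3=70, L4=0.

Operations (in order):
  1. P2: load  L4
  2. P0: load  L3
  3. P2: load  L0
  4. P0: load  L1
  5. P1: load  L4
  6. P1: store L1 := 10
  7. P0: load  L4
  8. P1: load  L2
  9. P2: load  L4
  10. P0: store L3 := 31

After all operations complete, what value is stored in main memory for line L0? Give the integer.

[1] P2: load  L4 | P0:I, P1:I, P2:E(0) | bus: BusRd
[2] P0: load  L3 | P0:E(70), P1:I, P2:I | bus: BusRd
[3] P2: load  L0 | P0:I, P1:I, P2:E(20) | bus: BusRd
[4] P0: load  L1 | P0:E(10), P1:I, P2:I | bus: BusRd
[5] P1: load  L4 | P0:I, P1:S(0), P2:S(0) | bus: BusRd
[6] P1: store L1 := 10 | P0:I, P1:M(10), P2:I | bus: BusRdX
[7] P0: load  L4 | P0:S(0), P1:S(0), P2:S(0) | bus: BusRd
[8] P1: load  L2 | P0:I, P1:E(60), P2:I | bus: BusRd
[9] P2: load  L4 | P0:S(0), P1:S(0), P2:S(0) | bus: none
[10] P0: store L3 := 31 | P0:M(31), P1:I, P2:I | bus: none

memory[L0] = 20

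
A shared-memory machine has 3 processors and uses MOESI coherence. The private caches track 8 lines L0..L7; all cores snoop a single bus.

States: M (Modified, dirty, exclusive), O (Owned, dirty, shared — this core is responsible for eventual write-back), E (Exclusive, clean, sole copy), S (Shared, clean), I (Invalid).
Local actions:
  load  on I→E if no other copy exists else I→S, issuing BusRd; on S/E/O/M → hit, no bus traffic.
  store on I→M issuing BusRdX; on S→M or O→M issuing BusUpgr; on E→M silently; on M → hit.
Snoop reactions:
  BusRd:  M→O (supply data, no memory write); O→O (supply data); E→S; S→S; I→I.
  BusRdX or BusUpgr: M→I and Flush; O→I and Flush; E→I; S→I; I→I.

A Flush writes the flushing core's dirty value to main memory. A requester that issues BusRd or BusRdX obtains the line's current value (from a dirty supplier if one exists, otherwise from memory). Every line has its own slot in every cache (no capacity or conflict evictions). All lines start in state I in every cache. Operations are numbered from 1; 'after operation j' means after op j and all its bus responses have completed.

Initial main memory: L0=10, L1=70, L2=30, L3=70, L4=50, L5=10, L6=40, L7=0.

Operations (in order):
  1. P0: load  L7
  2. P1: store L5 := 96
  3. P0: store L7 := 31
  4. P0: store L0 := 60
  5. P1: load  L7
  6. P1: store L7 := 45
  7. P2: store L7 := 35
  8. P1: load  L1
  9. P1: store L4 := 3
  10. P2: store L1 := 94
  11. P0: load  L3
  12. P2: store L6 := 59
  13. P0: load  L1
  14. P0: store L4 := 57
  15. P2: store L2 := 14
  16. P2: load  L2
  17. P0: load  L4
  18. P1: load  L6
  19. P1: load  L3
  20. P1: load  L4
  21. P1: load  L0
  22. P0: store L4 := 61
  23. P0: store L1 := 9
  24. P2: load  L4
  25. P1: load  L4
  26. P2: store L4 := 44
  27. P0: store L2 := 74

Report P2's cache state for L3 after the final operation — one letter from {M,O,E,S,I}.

state = I

1. P0: load  L7  bus=[BusRd]  L7: P0=E P1=I P2=I  mem[L7]=0
2. P1: store L5 := 96  bus=[BusRdX]  L5: P0=I P1=M P2=I  mem[L5]=10
3. P0: store L7 := 31  bus=[-]  L7: P0=M P1=I P2=I  mem[L7]=0
4. P0: store L0 := 60  bus=[BusRdX]  L0: P0=M P1=I P2=I  mem[L0]=10
5. P1: load  L7  bus=[BusRd]  L7: P0=O P1=S P2=I  mem[L7]=0
6. P1: store L7 := 45  bus=[BusUpgr,Flush]  L7: P0=I P1=M P2=I  mem[L7]=31
7. P2: store L7 := 35  bus=[BusRdX,Flush]  L7: P0=I P1=I P2=M  mem[L7]=45
8. P1: load  L1  bus=[BusRd]  L1: P0=I P1=E P2=I  mem[L1]=70
9. P1: store L4 := 3  bus=[BusRdX]  L4: P0=I P1=M P2=I  mem[L4]=50
10. P2: store L1 := 94  bus=[BusRdX]  L1: P0=I P1=I P2=M  mem[L1]=70
11. P0: load  L3  bus=[BusRd]  L3: P0=E P1=I P2=I  mem[L3]=70
12. P2: store L6 := 59  bus=[BusRdX]  L6: P0=I P1=I P2=M  mem[L6]=40
13. P0: load  L1  bus=[BusRd]  L1: P0=S P1=I P2=O  mem[L1]=70
14. P0: store L4 := 57  bus=[BusRdX,Flush]  L4: P0=M P1=I P2=I  mem[L4]=3
15. P2: store L2 := 14  bus=[BusRdX]  L2: P0=I P1=I P2=M  mem[L2]=30
16. P2: load  L2  bus=[-]  L2: P0=I P1=I P2=M  mem[L2]=30
17. P0: load  L4  bus=[-]  L4: P0=M P1=I P2=I  mem[L4]=3
18. P1: load  L6  bus=[BusRd]  L6: P0=I P1=S P2=O  mem[L6]=40
19. P1: load  L3  bus=[BusRd]  L3: P0=S P1=S P2=I  mem[L3]=70
20. P1: load  L4  bus=[BusRd]  L4: P0=O P1=S P2=I  mem[L4]=3
21. P1: load  L0  bus=[BusRd]  L0: P0=O P1=S P2=I  mem[L0]=10
22. P0: store L4 := 61  bus=[BusUpgr]  L4: P0=M P1=I P2=I  mem[L4]=3
23. P0: store L1 := 9  bus=[BusUpgr,Flush]  L1: P0=M P1=I P2=I  mem[L1]=94
24. P2: load  L4  bus=[BusRd]  L4: P0=O P1=I P2=S  mem[L4]=3
25. P1: load  L4  bus=[BusRd]  L4: P0=O P1=S P2=S  mem[L4]=3
26. P2: store L4 := 44  bus=[BusUpgr,Flush]  L4: P0=I P1=I P2=M  mem[L4]=61
27. P0: store L2 := 74  bus=[BusRdX,Flush]  L2: P0=M P1=I P2=I  mem[L2]=14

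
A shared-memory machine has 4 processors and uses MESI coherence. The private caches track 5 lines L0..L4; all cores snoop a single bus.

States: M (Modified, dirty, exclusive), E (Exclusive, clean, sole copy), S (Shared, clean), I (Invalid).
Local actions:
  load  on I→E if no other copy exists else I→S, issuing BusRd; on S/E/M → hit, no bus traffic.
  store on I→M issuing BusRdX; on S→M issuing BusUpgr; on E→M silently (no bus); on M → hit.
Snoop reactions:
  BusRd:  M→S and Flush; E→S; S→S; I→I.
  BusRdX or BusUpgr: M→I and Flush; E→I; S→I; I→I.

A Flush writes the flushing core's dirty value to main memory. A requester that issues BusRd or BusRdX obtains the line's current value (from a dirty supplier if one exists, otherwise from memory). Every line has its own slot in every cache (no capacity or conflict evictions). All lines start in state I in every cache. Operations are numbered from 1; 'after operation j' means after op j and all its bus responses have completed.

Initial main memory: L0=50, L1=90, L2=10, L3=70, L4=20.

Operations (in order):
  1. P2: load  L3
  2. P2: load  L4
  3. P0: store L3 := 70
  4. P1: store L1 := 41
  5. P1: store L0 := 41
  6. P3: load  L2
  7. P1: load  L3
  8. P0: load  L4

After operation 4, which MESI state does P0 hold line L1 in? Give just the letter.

step 1: P2: load  L3  ⟶  IIEI  (L3)  txn=BusRd  M[L3]=70
step 2: P2: load  L4  ⟶  IIEI  (L4)  txn=BusRd  M[L4]=20
step 3: P0: store L3 := 70  ⟶  MIII  (L3)  txn=BusRdX  M[L3]=70
step 4: P1: store L1 := 41  ⟶  IMII  (L1)  txn=BusRdX  M[L1]=90
step 5: P1: store L0 := 41  ⟶  IMII  (L0)  txn=BusRdX  M[L0]=50
step 6: P3: load  L2  ⟶  IIIE  (L2)  txn=BusRd  M[L2]=10
step 7: P1: load  L3  ⟶  SSII  (L3)  txn=BusRd+Flush  M[L3]=70
step 8: P0: load  L4  ⟶  SISI  (L4)  txn=BusRd  M[L4]=20

state = I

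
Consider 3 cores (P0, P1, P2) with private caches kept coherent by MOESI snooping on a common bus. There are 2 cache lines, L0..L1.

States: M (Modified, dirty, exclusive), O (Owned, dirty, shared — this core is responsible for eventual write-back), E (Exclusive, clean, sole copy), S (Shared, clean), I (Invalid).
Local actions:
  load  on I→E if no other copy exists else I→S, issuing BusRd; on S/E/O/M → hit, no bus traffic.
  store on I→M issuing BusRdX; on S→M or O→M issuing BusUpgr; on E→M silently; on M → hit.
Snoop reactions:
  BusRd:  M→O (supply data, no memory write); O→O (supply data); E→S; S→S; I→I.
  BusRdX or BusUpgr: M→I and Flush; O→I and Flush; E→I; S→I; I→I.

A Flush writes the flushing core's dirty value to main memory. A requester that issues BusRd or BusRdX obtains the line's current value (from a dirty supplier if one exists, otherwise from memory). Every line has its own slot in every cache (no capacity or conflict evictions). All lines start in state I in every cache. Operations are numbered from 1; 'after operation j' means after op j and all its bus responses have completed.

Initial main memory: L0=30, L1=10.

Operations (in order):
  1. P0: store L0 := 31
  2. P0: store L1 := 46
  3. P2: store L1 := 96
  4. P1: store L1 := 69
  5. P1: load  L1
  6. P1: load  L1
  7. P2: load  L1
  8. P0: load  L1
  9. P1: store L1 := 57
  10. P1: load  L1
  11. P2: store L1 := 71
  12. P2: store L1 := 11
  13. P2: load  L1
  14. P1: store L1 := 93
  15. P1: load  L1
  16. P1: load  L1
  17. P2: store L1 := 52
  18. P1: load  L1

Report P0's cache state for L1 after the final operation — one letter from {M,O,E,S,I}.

step 1: P0: store L0 := 31  ⟶  MII  (L0)  txn=BusRdX  M[L0]=30
step 2: P0: store L1 := 46  ⟶  MII  (L1)  txn=BusRdX  M[L1]=10
step 3: P2: store L1 := 96  ⟶  IIM  (L1)  txn=BusRdX+Flush  M[L1]=46
step 4: P1: store L1 := 69  ⟶  IMI  (L1)  txn=BusRdX+Flush  M[L1]=96
step 5: P1: load  L1  ⟶  IMI  (L1)  txn=∅  M[L1]=96
step 6: P1: load  L1  ⟶  IMI  (L1)  txn=∅  M[L1]=96
step 7: P2: load  L1  ⟶  IOS  (L1)  txn=BusRd  M[L1]=96
step 8: P0: load  L1  ⟶  SOS  (L1)  txn=BusRd  M[L1]=96
step 9: P1: store L1 := 57  ⟶  IMI  (L1)  txn=BusUpgr  M[L1]=96
step 10: P1: load  L1  ⟶  IMI  (L1)  txn=∅  M[L1]=96
step 11: P2: store L1 := 71  ⟶  IIM  (L1)  txn=BusRdX+Flush  M[L1]=57
step 12: P2: store L1 := 11  ⟶  IIM  (L1)  txn=∅  M[L1]=57
step 13: P2: load  L1  ⟶  IIM  (L1)  txn=∅  M[L1]=57
step 14: P1: store L1 := 93  ⟶  IMI  (L1)  txn=BusRdX+Flush  M[L1]=11
step 15: P1: load  L1  ⟶  IMI  (L1)  txn=∅  M[L1]=11
step 16: P1: load  L1  ⟶  IMI  (L1)  txn=∅  M[L1]=11
step 17: P2: store L1 := 52  ⟶  IIM  (L1)  txn=BusRdX+Flush  M[L1]=93
step 18: P1: load  L1  ⟶  ISO  (L1)  txn=BusRd  M[L1]=93

state = I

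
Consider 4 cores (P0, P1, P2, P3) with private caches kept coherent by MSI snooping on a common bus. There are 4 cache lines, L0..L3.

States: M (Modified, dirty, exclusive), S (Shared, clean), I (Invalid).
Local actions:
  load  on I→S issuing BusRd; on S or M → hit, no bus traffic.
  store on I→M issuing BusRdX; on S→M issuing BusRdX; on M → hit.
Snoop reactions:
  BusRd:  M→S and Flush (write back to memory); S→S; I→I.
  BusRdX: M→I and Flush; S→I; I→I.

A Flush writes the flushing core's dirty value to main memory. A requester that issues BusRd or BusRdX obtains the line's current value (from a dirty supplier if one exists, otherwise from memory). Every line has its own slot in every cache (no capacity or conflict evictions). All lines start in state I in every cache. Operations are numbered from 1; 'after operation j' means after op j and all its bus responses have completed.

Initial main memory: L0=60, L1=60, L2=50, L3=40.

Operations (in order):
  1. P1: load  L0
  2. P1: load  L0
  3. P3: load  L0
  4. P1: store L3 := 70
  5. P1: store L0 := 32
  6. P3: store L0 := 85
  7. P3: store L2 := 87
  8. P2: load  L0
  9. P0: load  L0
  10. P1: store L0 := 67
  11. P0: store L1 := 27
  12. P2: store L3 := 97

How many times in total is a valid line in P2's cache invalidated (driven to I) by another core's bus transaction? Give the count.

invalidations = 1

1. P1: load  L0  bus=[BusRd]  L0: P0=I P1=S P2=I P3=I  mem[L0]=60
2. P1: load  L0  bus=[-]  L0: P0=I P1=S P2=I P3=I  mem[L0]=60
3. P3: load  L0  bus=[BusRd]  L0: P0=I P1=S P2=I P3=S  mem[L0]=60
4. P1: store L3 := 70  bus=[BusRdX]  L3: P0=I P1=M P2=I P3=I  mem[L3]=40
5. P1: store L0 := 32  bus=[BusRdX]  L0: P0=I P1=M P2=I P3=I  mem[L0]=60
6. P3: store L0 := 85  bus=[BusRdX,Flush]  L0: P0=I P1=I P2=I P3=M  mem[L0]=32
7. P3: store L2 := 87  bus=[BusRdX]  L2: P0=I P1=I P2=I P3=M  mem[L2]=50
8. P2: load  L0  bus=[BusRd,Flush]  L0: P0=I P1=I P2=S P3=S  mem[L0]=85
9. P0: load  L0  bus=[BusRd]  L0: P0=S P1=I P2=S P3=S  mem[L0]=85
10. P1: store L0 := 67  bus=[BusRdX]  L0: P0=I P1=M P2=I P3=I  mem[L0]=85
11. P0: store L1 := 27  bus=[BusRdX]  L1: P0=M P1=I P2=I P3=I  mem[L1]=60
12. P2: store L3 := 97  bus=[BusRdX,Flush]  L3: P0=I P1=I P2=M P3=I  mem[L3]=70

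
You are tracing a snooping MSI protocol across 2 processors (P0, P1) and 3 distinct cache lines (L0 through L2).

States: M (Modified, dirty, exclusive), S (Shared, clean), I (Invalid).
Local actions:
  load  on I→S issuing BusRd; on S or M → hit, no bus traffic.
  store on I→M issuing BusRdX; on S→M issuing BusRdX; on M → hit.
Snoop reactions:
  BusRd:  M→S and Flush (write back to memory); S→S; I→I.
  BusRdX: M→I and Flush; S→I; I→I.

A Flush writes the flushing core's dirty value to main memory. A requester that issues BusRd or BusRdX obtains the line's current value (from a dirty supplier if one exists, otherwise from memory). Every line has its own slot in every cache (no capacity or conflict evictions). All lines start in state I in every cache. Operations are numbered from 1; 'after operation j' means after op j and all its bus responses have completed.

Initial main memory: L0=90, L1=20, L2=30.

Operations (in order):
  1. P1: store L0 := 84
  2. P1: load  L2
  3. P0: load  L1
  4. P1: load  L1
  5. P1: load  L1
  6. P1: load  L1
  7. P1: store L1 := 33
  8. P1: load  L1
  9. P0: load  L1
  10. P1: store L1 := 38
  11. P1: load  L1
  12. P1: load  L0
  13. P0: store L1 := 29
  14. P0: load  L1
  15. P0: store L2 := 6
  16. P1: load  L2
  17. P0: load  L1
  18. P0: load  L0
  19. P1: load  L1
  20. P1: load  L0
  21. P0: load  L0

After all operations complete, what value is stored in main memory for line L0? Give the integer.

[1] P1: store L0 := 84 | P0:I, P1:M(84) | bus: BusRdX
[2] P1: load  L2 | P0:I, P1:S(30) | bus: BusRd
[3] P0: load  L1 | P0:S(20), P1:I | bus: BusRd
[4] P1: load  L1 | P0:S(20), P1:S(20) | bus: BusRd
[5] P1: load  L1 | P0:S(20), P1:S(20) | bus: none
[6] P1: load  L1 | P0:S(20), P1:S(20) | bus: none
[7] P1: store L1 := 33 | P0:I, P1:M(33) | bus: BusRdX
[8] P1: load  L1 | P0:I, P1:M(33) | bus: none
[9] P0: load  L1 | P0:S(33), P1:S(33) | bus: BusRd,Flush
[10] P1: store L1 := 38 | P0:I, P1:M(38) | bus: BusRdX
[11] P1: load  L1 | P0:I, P1:M(38) | bus: none
[12] P1: load  L0 | P0:I, P1:M(84) | bus: none
[13] P0: store L1 := 29 | P0:M(29), P1:I | bus: BusRdX,Flush
[14] P0: load  L1 | P0:M(29), P1:I | bus: none
[15] P0: store L2 := 6 | P0:M(6), P1:I | bus: BusRdX
[16] P1: load  L2 | P0:S(6), P1:S(6) | bus: BusRd,Flush
[17] P0: load  L1 | P0:M(29), P1:I | bus: none
[18] P0: load  L0 | P0:S(84), P1:S(84) | bus: BusRd,Flush
[19] P1: load  L1 | P0:S(29), P1:S(29) | bus: BusRd,Flush
[20] P1: load  L0 | P0:S(84), P1:S(84) | bus: none
[21] P0: load  L0 | P0:S(84), P1:S(84) | bus: none

memory[L0] = 84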